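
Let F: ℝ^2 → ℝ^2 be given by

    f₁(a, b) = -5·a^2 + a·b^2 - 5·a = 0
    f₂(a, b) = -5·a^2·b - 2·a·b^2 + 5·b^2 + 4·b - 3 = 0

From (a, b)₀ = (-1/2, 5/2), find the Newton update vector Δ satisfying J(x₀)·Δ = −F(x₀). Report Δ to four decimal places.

(-0.2053, -1.2634)

At (-1/2, 5/2): F = (-1.8750, 41.3750).
Jacobian J = [[-10·a + b^2 - 5, 2·a·b], [-10·a·b - 2·b^2, -5·a^2 - 4·a·b + 10·b + 4]].
At the point, J = [[6.2500, -2.5000], [0.0000, 32.7500]] (det J = 204.6875).
Solving J·Δ = −F gives Δ = (-0.2053, -1.2634).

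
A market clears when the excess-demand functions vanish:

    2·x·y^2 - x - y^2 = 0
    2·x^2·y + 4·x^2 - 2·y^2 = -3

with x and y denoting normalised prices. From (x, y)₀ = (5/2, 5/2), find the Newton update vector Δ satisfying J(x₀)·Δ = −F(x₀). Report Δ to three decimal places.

At (5/2, 5/2): F = (22.500, 46.750).
Jacobian J = [[2·y^2 - 1, 4·x·y - 2·y], [4·x·y + 8·x, 2·x^2 - 4·y]].
At the point, J = [[11.500, 20.000], [45.000, 2.500]] (det J = -871.250).
Solving J·Δ = −F gives Δ = (-1.009, -0.545).

(-1.009, -0.545)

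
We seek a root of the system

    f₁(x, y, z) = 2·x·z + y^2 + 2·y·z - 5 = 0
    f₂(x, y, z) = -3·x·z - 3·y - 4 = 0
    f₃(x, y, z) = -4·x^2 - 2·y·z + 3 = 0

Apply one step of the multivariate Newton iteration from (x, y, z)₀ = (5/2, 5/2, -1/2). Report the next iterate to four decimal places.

(16.5833, 105.8611, -40.0611)

At (5/2, 5/2, -1/2): F = (-3.7500, -7.7500, -19.5000).
Jacobian J = [[2·z, 2·y + 2·z, 2·x + 2·y], [-3·z, -3, -3·x], [-8·x, -2·z, -2·y]].
At the point, J = [[-1.0000, 4.0000, 10.0000], [1.5000, -3.0000, -7.5000], [-20.0000, 1.0000, -5.0000]] (det J = 22.5000).
Solving J·Δ = −F gives Δ = (14.0833, 103.3611, -39.5611).
Then the next iterate is (x, y, z)₁ = (16.5833, 105.8611, -40.0611).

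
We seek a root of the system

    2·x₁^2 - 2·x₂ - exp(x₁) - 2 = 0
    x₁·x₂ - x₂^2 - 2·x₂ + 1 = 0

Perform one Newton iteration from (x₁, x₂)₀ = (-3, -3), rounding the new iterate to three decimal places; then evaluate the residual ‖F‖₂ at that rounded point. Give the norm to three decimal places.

At (-3, -3): F = (21.95021, 7.000).
Jacobian J = [[4·x₁ - exp(x₁), -2], [x₂, x₁ - 2·x₂ - 2]].
At the point, J = [[-12.04979, -2.000], [-3.000, 1.000]] (det J = -18.04979).
Solving J·Δ = −F gives Δ = (1.992, -1.025).
Then the next iterate is (x₁, x₂)₁ = (-1.008, -4.025).
Re-evaluating at (-1.008, -4.025): F = (7.71718, -3.09343), so ‖F‖₂ = 8.314.

8.314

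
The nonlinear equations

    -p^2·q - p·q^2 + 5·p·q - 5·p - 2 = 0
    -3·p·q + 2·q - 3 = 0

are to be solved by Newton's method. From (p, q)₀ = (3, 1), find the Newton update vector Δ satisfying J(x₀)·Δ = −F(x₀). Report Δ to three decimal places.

(-2.000, -0.571)

At (3, 1): F = (-14.000, -10.000).
Jacobian J = [[-2·p·q - q^2 + 5·q - 5, -p^2 - 2·p·q + 5·p], [-3·q, -3·p + 2]].
At the point, J = [[-7.000, 0.000], [-3.000, -7.000]] (det J = 49.000).
Solving J·Δ = −F gives Δ = (-2.000, -0.571).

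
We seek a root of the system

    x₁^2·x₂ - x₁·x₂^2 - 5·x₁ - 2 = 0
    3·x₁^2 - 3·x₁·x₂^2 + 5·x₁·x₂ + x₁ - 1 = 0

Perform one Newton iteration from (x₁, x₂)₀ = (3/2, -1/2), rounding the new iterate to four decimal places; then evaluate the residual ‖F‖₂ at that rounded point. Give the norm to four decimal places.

2.9545

At (3/2, -1/2): F = (-11.0000, 2.3750).
Jacobian J = [[2·x₁·x₂ - x₂^2 - 5, x₁^2 - 2·x₁·x₂], [6·x₁ - 3·x₂^2 + 5·x₂ + 1, -6·x₁·x₂ + 5·x₁]].
At the point, J = [[-6.7500, 3.7500], [6.7500, 12.0000]] (det J = -106.3125).
Solving J·Δ = −F gives Δ = (-1.3254, 0.5476).
Then the next iterate is (x₁, x₂)₁ = (0.1746, 0.0476).
Re-evaluating at (0.1746, 0.0476): F = (-2.871945, -0.693577), so ‖F‖₂ = 2.9545.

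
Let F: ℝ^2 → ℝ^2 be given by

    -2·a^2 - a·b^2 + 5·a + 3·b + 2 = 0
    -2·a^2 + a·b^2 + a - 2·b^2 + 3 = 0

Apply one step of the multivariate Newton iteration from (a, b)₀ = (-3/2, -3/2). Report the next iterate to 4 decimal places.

(-0.2411, -1.5733)

At (-3/2, -3/2): F = (-11.1250, -10.8750).
Jacobian J = [[-4·a - b^2 + 5, -2·a·b + 3], [-4·a + b^2 + 1, 2·a·b - 4·b]].
At the point, J = [[8.7500, -1.5000], [9.2500, 10.5000]] (det J = 105.7500).
Solving J·Δ = −F gives Δ = (1.2589, -0.0733).
Then the next iterate is (a, b)₁ = (-0.2411, -1.5733).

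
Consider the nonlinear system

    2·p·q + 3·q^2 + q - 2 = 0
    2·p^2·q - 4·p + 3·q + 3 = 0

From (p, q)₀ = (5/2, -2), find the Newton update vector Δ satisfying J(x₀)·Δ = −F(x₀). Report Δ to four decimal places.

At (5/2, -2): F = (-2.0000, -38.0000).
Jacobian J = [[2·q, 2·p + 6·q + 1], [4·p·q - 4, 2·p^2 + 3]].
At the point, J = [[-4.0000, -6.0000], [-24.0000, 15.5000]] (det J = -206.0000).
Solving J·Δ = −F gives Δ = (-1.2573, 0.5049).

(-1.2573, 0.5049)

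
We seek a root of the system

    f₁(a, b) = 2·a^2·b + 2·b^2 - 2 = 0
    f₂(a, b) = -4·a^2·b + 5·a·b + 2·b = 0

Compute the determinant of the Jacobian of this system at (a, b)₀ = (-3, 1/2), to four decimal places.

J = [[4·a·b, 2·a^2 + 4·b], [-8·a·b + 5·b, -4·a^2 + 5·a + 2]].
At the point, J = [[-6.0000, 20.0000], [14.5000, -49.0000]].
det J = 4.0000.

4.0000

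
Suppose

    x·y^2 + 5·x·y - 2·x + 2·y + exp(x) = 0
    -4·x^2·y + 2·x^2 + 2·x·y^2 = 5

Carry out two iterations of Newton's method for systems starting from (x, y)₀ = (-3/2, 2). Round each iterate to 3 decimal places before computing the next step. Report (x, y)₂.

(0.198, -3.450)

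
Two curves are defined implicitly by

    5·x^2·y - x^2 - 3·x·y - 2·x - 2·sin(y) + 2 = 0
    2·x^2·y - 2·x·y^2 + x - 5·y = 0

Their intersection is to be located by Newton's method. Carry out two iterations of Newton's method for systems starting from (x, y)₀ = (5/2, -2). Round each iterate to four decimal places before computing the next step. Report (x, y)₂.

(0.9665, -1.9177)

At (5/2, -2): F = (-54.931405, -32.5000).
Jacobian J = [[10·x·y - 2·x - 3·y - 2, 5·x^2 - 3·x - 2·cos(y)], [4·x·y - 2·y^2 + 1, 2·x^2 - 4·x·y - 5]].
At the point, J = [[-51.0000, 24.582294], [-27.0000, 27.5000]] (det J = -738.778071).
Solving J·Δ = −F gives Δ = (-0.9633, 0.2360).
Then the next iterate is (x, y)₁ = (1.5367, -1.7640).
Round to (1.5367, -1.7640) and repeat: F = (-14.167804, -7.537971), J = [[-26.888788, 7.581142], [-16.066347, 10.565849]].
Δ = (-0.5702, -0.1537), so (x, y)₂ = (0.9665, -1.9177).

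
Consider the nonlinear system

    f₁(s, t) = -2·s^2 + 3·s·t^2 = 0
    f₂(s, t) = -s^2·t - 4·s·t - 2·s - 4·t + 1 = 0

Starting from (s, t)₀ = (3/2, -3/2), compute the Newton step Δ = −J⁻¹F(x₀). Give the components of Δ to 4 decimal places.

(-1.4414, 0.3366)

At (3/2, -3/2): F = (5.6250, 16.3750).
Jacobian J = [[-4·s + 3·t^2, 6·s·t], [-2·s·t - 4·t - 2, -s^2 - 4·s - 4]].
At the point, J = [[0.7500, -13.5000], [8.5000, -12.2500]] (det J = 105.5625).
Solving J·Δ = −F gives Δ = (-1.4414, 0.3366).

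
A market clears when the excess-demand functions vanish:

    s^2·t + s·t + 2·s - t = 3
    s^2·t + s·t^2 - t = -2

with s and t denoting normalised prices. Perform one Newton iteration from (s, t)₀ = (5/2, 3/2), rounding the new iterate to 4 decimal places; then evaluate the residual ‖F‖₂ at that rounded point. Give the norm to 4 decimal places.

At (5/2, 3/2): F = (13.6250, 15.5000).
Jacobian J = [[2·s·t + t + 2, s^2 + s - 1], [2·s·t + t^2, s^2 + 2·s·t - 1]].
At the point, J = [[11.0000, 7.7500], [9.7500, 12.7500]] (det J = 64.6875).
Solving J·Δ = −F gives Δ = (-0.8285, -0.5821).
Then the next iterate is (s, t)₁ = (1.6715, 0.9179).
Re-evaluating at (1.6715, 0.9179): F = (3.523902, 5.054938), so ‖F‖₂ = 6.1620.

6.1620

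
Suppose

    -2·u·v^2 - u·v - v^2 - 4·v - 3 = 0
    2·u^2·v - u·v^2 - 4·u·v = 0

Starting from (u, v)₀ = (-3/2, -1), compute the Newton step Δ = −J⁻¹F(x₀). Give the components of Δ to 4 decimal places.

(0.9265, 0.0882)

At (-3/2, -1): F = (1.5000, -9.0000).
Jacobian J = [[-2·v^2 - v, -4·u·v - u - 2·v - 4], [4·u·v - v^2 - 4·v, 2·u^2 - 2·u·v - 4·u]].
At the point, J = [[-1.0000, -6.5000], [9.0000, 7.5000]] (det J = 51.0000).
Solving J·Δ = −F gives Δ = (0.9265, 0.0882).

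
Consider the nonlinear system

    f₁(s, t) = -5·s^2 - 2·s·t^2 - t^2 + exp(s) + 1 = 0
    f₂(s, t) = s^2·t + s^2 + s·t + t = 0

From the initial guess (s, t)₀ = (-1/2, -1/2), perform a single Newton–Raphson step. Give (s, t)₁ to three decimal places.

(-0.570, -0.426)

At (-1/2, -1/2): F = (0.35653, -0.125).
Jacobian J = [[-10·s - 2·t^2 + exp(s), -4·s·t - 2·t], [2·s·t + 2·s + t, s^2 + s + 1]].
At the point, J = [[5.10653, 0.000], [-1.000, 0.750]] (det J = 3.82990).
Solving J·Δ = −F gives Δ = (-0.070, 0.074).
Then the next iterate is (s, t)₁ = (-0.570, -0.426).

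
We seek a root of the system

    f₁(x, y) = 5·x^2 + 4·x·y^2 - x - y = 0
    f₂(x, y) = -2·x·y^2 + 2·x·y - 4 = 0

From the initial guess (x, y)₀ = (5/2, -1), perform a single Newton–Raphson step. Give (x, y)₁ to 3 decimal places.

At (5/2, -1): F = (39.750, -14.000).
Jacobian J = [[10·x + 4·y^2 - 1, 8·x·y - 1], [-2·y^2 + 2·y, -4·x·y + 2·x]].
At the point, J = [[28.000, -21.000], [-4.000, 15.000]] (det J = 336.000).
Solving J·Δ = −F gives Δ = (-0.900, 0.693).
Then the next iterate is (x, y)₁ = (1.600, -0.307).

(1.600, -0.307)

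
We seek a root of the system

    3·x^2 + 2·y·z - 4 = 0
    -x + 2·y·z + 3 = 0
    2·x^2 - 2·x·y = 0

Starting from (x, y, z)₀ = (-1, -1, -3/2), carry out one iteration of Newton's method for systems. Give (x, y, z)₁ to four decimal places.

(-2.0000, -2.0000, 4.0000)

At (-1, -1, -3/2): F = (2.0000, 7.0000, 0.0000).
Jacobian J = [[6·x, 2·z, 2·y], [-1, 2·z, 2·y], [4·x - 2·y, -2·x, 0]].
At the point, J = [[-6.0000, -3.0000, -2.0000], [-1.0000, -3.0000, -2.0000], [-2.0000, 2.0000, 0.0000]] (det J = -20.0000).
Solving J·Δ = −F gives Δ = (-1.0000, -1.0000, 5.5000).
Then the next iterate is (x, y, z)₁ = (-2.0000, -2.0000, 4.0000).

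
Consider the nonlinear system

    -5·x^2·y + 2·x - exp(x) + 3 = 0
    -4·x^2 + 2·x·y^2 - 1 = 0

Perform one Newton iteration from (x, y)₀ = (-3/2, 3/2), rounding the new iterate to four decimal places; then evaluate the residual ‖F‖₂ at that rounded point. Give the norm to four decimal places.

90.1009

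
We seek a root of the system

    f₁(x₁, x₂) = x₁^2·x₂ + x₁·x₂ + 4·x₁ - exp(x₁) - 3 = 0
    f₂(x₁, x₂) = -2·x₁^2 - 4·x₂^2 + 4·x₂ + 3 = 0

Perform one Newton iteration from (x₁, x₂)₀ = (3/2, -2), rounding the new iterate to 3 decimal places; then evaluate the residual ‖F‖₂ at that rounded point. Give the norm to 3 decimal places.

At (3/2, -2): F = (-8.98169, -25.500).
Jacobian J = [[2·x₁·x₂ + x₂ - exp(x₁) + 4, x₁^2 + x₁], [-4·x₁, -8·x₂ + 4]].
At the point, J = [[-8.48169, 3.750], [-6.000, 20.000]] (det J = -147.13378).
Solving J·Δ = −F gives Δ = (-0.571, 1.104).
Then the next iterate is (x₁, x₂)₁ = (0.929, -0.896).
Re-evaluating at (0.929, -0.896): F = (-3.42164, -5.52135), so ‖F‖₂ = 6.496.

6.496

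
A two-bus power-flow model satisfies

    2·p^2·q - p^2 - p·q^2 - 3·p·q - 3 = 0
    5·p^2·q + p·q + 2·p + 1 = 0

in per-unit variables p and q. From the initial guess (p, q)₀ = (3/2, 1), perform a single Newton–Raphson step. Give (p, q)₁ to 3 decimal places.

At (3/2, 1): F = (-6.750, 16.750).
Jacobian J = [[4·p·q - 2·p - q^2 - 3·q, 2·p^2 - 2·p·q - 3·p], [10·p·q + q + 2, 5·p^2 + p]].
At the point, J = [[-1.000, -3.000], [18.000, 12.750]] (det J = 41.250).
Solving J·Δ = −F gives Δ = (0.868, -2.539).
Then the next iterate is (p, q)₁ = (2.368, -1.539).

(2.368, -1.539)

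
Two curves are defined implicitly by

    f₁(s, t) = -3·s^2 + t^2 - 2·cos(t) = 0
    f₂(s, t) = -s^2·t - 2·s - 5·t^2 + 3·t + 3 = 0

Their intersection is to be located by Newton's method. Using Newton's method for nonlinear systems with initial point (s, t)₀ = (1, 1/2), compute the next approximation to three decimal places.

(0.495, 1.255)

At (1, 1/2): F = (-4.50517, 0.750).
Jacobian J = [[-6·s, 2·t + 2·sin(t)], [-2·s·t - 2, -s^2 - 10·t + 3]].
At the point, J = [[-6.000, 1.95885], [-3.000, -3.000]] (det J = 23.87655).
Solving J·Δ = −F gives Δ = (-0.505, 0.755).
Then the next iterate is (s, t)₁ = (0.495, 1.255).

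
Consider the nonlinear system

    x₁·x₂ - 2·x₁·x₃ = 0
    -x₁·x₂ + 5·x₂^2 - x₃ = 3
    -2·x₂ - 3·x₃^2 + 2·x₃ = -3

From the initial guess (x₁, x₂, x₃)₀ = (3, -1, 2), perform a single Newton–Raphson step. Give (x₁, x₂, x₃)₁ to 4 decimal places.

At (3, -1, 2): F = (-15.0000, 3.0000, -3.0000).
Jacobian J = [[x₂ - 2·x₃, x₁, -2·x₁], [-x₂, -x₁ + 10·x₂, -1], [0, -2, -6·x₃ + 2]].
At the point, J = [[-5.0000, 3.0000, -6.0000], [1.0000, -13.0000, -1.0000], [0.0000, -2.0000, -10.0000]] (det J = -598.0000).
Solving J·Δ = −F gives Δ = (-2.5936, 0.0552, -0.3110).
Then the next iterate is (x₁, x₂, x₃)₁ = (0.4064, -0.9448, 1.6890).

(0.4064, -0.9448, 1.6890)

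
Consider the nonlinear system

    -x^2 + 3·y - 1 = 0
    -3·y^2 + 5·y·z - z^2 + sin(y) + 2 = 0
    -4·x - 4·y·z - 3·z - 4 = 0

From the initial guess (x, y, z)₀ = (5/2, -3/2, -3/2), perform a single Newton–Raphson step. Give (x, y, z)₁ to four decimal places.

At (5/2, -3/2, -3/2): F = (-11.7500, 3.252505, -18.5000).
Jacobian J = [[-2·x, 3, 0], [0, -6·y + 5·z + cos(y), 5·y - 2·z], [-4, -4·z, -4·y - 3]].
At the point, J = [[-5.0000, 3.0000, 0.0000], [0.0000, 1.570737, -4.5000], [-4.0000, 6.0000, 3.0000]] (det J = -104.561058).
Solving J·Δ = −F gives Δ = (-1.4550, 1.4916, 1.2434).
Then the next iterate is (x, y, z)₁ = (1.0450, -0.0084, -0.2566).

(1.0450, -0.0084, -0.2566)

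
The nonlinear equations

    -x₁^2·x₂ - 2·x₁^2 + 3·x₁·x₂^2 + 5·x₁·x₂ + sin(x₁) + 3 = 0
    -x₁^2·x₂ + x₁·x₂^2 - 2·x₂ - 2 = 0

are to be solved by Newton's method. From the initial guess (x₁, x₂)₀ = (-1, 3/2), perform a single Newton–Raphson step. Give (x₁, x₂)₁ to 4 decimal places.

(-1.7251, -0.5928)

At (-1, 3/2): F = (-15.591471, -8.7500).
Jacobian J = [[-2·x₁·x₂ - 4·x₁ + 3·x₂^2 + 5·x₂ + cos(x₁), -x₁^2 + 6·x₁·x₂ + 5·x₁], [-2·x₁·x₂ + x₂^2, -x₁^2 + 2·x₁·x₂ - 2]].
At the point, J = [[21.790302, -15.0000], [5.2500, -6.0000]] (det J = -51.991814).
Solving J·Δ = −F gives Δ = (-0.7251, -2.0928).
Then the next iterate is (x₁, x₂)₁ = (-1.7251, -0.5928).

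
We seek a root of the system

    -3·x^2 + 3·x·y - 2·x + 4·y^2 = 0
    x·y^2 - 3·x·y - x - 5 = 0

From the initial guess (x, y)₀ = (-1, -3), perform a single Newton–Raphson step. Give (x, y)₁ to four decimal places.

(-0.5217, -1.4589)

At (-1, -3): F = (44.0000, -22.0000).
Jacobian J = [[-6·x + 3·y - 2, 3·x + 8·y], [y^2 - 3·y - 1, 2·x·y - 3·x]].
At the point, J = [[-5.0000, -27.0000], [17.0000, 9.0000]] (det J = 414.0000).
Solving J·Δ = −F gives Δ = (0.4783, 1.5411).
Then the next iterate is (x, y)₁ = (-0.5217, -1.4589).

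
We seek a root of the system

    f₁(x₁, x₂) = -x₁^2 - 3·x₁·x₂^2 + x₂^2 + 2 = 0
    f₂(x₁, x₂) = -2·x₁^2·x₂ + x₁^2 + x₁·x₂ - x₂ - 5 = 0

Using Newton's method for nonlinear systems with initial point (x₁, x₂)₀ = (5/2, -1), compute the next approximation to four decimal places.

(2.0638, -0.4415)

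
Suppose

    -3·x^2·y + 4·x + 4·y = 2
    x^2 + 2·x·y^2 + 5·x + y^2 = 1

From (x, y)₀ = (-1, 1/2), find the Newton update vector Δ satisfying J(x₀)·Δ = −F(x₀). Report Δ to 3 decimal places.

(1.024, -1.667)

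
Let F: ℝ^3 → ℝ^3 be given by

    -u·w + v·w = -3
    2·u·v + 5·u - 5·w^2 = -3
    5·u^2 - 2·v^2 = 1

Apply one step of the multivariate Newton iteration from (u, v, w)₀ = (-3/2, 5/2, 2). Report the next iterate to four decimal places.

At (-3/2, 5/2, 2): F = (11.0000, -32.0000, -2.2500).
Jacobian J = [[-w, w, -u + v], [2·v + 5, 2·u, -10·w], [10·u, -4·v, 0]].
At the point, J = [[-2.0000, 2.0000, 4.0000], [10.0000, -3.0000, -20.0000], [-15.0000, -10.0000, 0.0000]] (det J = 420.0000).
Solving J·Δ = −F gives Δ = (2.0405, -3.2857, -0.0869).
Then the next iterate is (u, v, w)₁ = (0.5405, -0.7857, 1.9131).

(0.5405, -0.7857, 1.9131)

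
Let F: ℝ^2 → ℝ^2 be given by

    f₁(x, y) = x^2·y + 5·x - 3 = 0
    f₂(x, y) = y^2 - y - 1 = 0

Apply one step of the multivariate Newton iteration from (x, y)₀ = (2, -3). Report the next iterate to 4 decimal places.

At (2, -3): F = (-5.0000, 11.0000).
Jacobian J = [[2·x·y + 5, x^2], [0, 2·y - 1]].
At the point, J = [[-7.0000, 4.0000], [0.0000, -7.0000]] (det J = 49.0000).
Solving J·Δ = −F gives Δ = (0.1837, 1.5714).
Then the next iterate is (x, y)₁ = (2.1837, -1.4286).

(2.1837, -1.4286)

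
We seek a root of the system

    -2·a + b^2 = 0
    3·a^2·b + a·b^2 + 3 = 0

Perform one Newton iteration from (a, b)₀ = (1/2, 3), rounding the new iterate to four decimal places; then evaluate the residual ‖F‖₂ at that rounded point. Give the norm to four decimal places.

4.4206

At (1/2, 3): F = (8.0000, 9.7500).
Jacobian J = [[-2, 2·b], [6·a·b + b^2, 3·a^2 + 2·a·b]].
At the point, J = [[-2.0000, 6.0000], [18.0000, 3.7500]] (det J = -115.5000).
Solving J·Δ = −F gives Δ = (-0.2468, -1.4156).
Then the next iterate is (a, b)₁ = (0.2532, 1.5844).
Re-evaluating at (0.2532, 1.5844): F = (2.003923, 3.940343), so ‖F‖₂ = 4.4206.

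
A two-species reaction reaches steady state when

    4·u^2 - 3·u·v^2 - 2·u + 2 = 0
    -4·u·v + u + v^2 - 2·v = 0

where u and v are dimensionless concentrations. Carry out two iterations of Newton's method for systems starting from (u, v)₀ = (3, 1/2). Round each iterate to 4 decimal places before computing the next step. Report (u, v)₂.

(0.7089, 0.2234)

At (3, 1/2): F = (29.7500, -3.7500).
Jacobian J = [[8·u - 3·v^2 - 2, -6·u·v], [-4·v + 1, -4·u + 2·v - 2]].
At the point, J = [[21.2500, -9.0000], [-1.0000, -13.0000]] (det J = -285.2500).
Solving J·Δ = −F gives Δ = (-1.4741, -0.1751).
Then the next iterate is (u, v)₁ = (1.5259, 0.3249).
Round to (1.5259, 0.3249) and repeat: F = (7.778461, -1.001400), J = [[9.890520, -2.974589], [-0.2996, -7.4538]].
Δ = (-0.8170, -0.1015), so (u, v)₂ = (0.7089, 0.2234).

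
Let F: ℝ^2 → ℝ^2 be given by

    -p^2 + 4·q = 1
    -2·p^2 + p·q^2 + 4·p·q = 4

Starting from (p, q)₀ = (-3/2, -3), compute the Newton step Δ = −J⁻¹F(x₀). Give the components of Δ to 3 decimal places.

At (-3/2, -3): F = (-15.250, -4.000).
Jacobian J = [[-2·p, 4], [-4·p + q^2 + 4·q, 2·p·q + 4·p]].
At the point, J = [[3.000, 4.000], [3.000, 3.000]] (det J = -3.000).
Solving J·Δ = −F gives Δ = (-9.917, 11.250).

(-9.917, 11.250)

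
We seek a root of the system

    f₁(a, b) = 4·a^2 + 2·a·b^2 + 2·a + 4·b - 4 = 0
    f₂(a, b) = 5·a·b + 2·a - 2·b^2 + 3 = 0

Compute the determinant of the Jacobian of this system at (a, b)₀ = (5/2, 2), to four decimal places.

J = [[8·a + 2·b^2 + 2, 4·a·b + 4], [5·b + 2, 5·a - 4·b]].
At the point, J = [[30.0000, 24.0000], [12.0000, 4.5000]].
det J = -153.0000.

-153.0000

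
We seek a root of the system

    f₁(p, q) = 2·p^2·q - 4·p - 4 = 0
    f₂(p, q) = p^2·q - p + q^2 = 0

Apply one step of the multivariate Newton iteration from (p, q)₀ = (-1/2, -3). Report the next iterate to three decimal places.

(0.760, -1.040)

At (-1/2, -3): F = (-3.500, 8.750).
Jacobian J = [[4·p·q - 4, 2·p^2], [2·p·q - 1, p^2 + 2·q]].
At the point, J = [[2.000, 0.500], [2.000, -5.750]] (det J = -12.500).
Solving J·Δ = −F gives Δ = (1.260, 1.960).
Then the next iterate is (p, q)₁ = (0.760, -1.040).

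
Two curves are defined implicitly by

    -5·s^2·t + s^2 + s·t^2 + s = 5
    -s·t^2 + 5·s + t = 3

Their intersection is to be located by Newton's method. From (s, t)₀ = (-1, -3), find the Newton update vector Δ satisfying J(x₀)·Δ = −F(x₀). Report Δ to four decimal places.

At (-1, -3): F = (1.0000, -2.0000).
Jacobian J = [[-10·s·t + 2·s + t^2 + 1, -5·s^2 + 2·s·t], [-t^2 + 5, -2·s·t + 1]].
At the point, J = [[-22.0000, 1.0000], [-4.0000, -5.0000]] (det J = 114.0000).
Solving J·Δ = −F gives Δ = (0.0263, -0.4211).

(0.0263, -0.4211)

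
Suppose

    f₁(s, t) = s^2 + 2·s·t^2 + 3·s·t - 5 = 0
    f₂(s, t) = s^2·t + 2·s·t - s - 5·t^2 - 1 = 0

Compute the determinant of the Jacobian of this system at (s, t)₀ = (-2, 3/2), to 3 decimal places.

J = [[2·s + 2·t^2 + 3·t, 4·s·t + 3·s], [2·s·t + 2·t - 1, s^2 + 2·s - 10·t]].
At the point, J = [[5.000, -18.000], [-4.000, -15.000]].
det J = -147.000.

-147.000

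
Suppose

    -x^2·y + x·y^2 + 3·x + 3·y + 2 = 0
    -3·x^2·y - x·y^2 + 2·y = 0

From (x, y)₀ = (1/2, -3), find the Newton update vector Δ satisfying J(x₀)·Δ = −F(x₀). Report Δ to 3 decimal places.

(0.049, 1.941)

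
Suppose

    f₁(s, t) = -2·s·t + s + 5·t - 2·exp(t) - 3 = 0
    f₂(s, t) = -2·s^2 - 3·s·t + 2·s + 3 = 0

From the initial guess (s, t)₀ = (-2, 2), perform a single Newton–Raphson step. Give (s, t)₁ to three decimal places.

(-3.304, 2.369)

At (-2, 2): F = (-1.77811, 3.000).
Jacobian J = [[-2·t + 1, -2·s - 2·exp(t) + 5], [-4·s - 3·t + 2, -3·s]].
At the point, J = [[-3.000, -5.77811], [4.000, 6.000]] (det J = 5.11245).
Solving J·Δ = −F gives Δ = (-1.304, 0.369).
Then the next iterate is (s, t)₁ = (-3.304, 2.369).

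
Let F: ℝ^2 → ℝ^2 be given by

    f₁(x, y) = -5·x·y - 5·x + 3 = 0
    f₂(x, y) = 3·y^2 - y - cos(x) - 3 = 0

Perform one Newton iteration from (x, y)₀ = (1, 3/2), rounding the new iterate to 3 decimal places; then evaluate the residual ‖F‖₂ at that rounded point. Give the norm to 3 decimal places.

0.545

At (1, 3/2): F = (-9.500, 1.70970).
Jacobian J = [[-5·y - 5, -5·x], [sin(x), 6·y - 1]].
At the point, J = [[-12.500, -5.000], [0.84147, 8.000]] (det J = -95.79265).
Solving J·Δ = −F gives Δ = (-0.704, -0.140).
Then the next iterate is (x, y)₁ = (0.296, 1.360).
Re-evaluating at (0.296, 1.360): F = (-0.49280, 0.23229), so ‖F‖₂ = 0.545.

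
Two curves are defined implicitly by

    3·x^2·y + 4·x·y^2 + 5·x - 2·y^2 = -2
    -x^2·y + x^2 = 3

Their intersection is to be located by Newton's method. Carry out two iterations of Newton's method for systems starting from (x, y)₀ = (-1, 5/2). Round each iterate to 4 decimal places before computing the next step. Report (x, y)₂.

At (-1, 5/2): F = (-33.0000, -4.5000).
Jacobian J = [[6·x·y + 4·y^2 + 5, 3·x^2 + 8·x·y - 4·y], [-2·x·y + 2·x, -x^2]].
At the point, J = [[15.0000, -27.0000], [3.0000, -1.0000]] (det J = 66.0000).
Solving J·Δ = −F gives Δ = (1.3409, -0.4773).
Then the next iterate is (x, y)₁ = (0.3409, 2.0227).
Round to (0.3409, 2.0227) and repeat: F = (1.805978, -3.118851), J = [[25.502492, -2.225854], [-0.697277, -0.116213]].
Δ = (-1.5838, -17.3347), so (x, y)₂ = (-1.2429, -15.3120).

(-1.2429, -15.3120)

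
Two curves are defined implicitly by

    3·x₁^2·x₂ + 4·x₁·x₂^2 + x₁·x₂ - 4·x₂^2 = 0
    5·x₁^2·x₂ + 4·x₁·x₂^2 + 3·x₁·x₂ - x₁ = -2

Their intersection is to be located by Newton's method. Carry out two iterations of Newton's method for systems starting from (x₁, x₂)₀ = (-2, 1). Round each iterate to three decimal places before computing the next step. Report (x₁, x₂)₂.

At (-2, 1): F = (-2.000, 10.000).
Jacobian J = [[6·x₁·x₂ + 4·x₂^2 + x₂, 3·x₁^2 + 8·x₁·x₂ + x₁ - 8·x₂], [10·x₁·x₂ + 4·x₂^2 + 3·x₂ - 1, 5·x₁^2 + 8·x₁·x₂ + 3·x₁]].
At the point, J = [[-7.000, -14.000], [-14.000, -2.000]] (det J = -182.000).
Solving J·Δ = −F gives Δ = (0.791, -0.538).
Then the next iterate is (x₁, x₂)₁ = (-1.209, 0.462).
Round to (-1.209, 0.462) and repeat: F = (-0.41866, 3.87759), J = [[-2.03557, -4.98842], [-4.34580, -0.78706]].
Δ = (0.980, -0.484), so (x₁, x₂)₂ = (-0.229, -0.022).

(-0.229, -0.022)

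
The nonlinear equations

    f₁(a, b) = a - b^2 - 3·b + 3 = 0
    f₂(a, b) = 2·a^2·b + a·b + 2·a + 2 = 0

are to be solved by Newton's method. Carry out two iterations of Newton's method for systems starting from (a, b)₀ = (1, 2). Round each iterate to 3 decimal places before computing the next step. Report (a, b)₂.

(-0.301, 0.746)

At (1, 2): F = (-6.000, 10.000).
Jacobian J = [[1, -2·b - 3], [4·a·b + b + 2, 2·a^2 + a]].
At the point, J = [[1.000, -7.000], [12.000, 3.000]] (det J = 87.000).
Solving J·Δ = −F gives Δ = (-0.598, -0.943).
Then the next iterate is (a, b)₁ = (0.402, 1.057).
Round to (0.402, 1.057) and repeat: F = (-0.88625, 3.57054), J = [[1.000, -5.114], [4.75666, 0.72521]].
Δ = (-0.703, -0.311), so (a, b)₂ = (-0.301, 0.746).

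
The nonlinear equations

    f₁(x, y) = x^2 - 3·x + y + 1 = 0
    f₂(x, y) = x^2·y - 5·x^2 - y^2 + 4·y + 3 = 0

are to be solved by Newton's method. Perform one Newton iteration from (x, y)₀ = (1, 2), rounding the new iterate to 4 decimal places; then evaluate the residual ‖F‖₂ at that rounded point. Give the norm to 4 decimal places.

At (1, 2): F = (1.0000, 4.0000).
Jacobian J = [[2·x - 3, 1], [2·x·y - 10·x, x^2 - 2·y + 4]].
At the point, J = [[-1.0000, 1.0000], [-6.0000, 1.0000]] (det J = 5.0000).
Solving J·Δ = −F gives Δ = (0.6000, -0.4000).
Then the next iterate is (x, y)₁ = (1.6000, 1.6000).
Re-evaluating at (1.6000, 1.6000): F = (0.3600, -1.8640), so ‖F‖₂ = 1.8984.

1.8984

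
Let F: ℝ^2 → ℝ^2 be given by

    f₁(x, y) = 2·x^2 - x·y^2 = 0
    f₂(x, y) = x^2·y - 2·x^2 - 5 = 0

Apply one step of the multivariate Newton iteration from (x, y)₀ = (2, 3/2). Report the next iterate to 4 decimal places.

(4.5455, 4.5227)

At (2, 3/2): F = (3.5000, -7.0000).
Jacobian J = [[4·x - y^2, -2·x·y], [2·x·y - 4·x, x^2]].
At the point, J = [[5.7500, -6.0000], [-2.0000, 4.0000]] (det J = 11.0000).
Solving J·Δ = −F gives Δ = (2.5455, 3.0227).
Then the next iterate is (x, y)₁ = (4.5455, 4.5227).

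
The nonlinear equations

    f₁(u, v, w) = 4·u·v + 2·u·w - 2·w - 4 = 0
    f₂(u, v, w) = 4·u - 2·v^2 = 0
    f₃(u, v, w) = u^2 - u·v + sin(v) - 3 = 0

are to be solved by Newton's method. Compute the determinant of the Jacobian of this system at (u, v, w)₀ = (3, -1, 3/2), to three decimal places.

-151.355

J = [[4·v + 2·w, 4·u, 2·u - 2], [4, -4·v, 0], [2·u - v, -u + cos(v), 0]].
At the point, J = [[-1.000, 12.000, 4.000], [4.000, 4.000, 0.000], [7.000, -2.45970, 0.000]].
det J = -151.355.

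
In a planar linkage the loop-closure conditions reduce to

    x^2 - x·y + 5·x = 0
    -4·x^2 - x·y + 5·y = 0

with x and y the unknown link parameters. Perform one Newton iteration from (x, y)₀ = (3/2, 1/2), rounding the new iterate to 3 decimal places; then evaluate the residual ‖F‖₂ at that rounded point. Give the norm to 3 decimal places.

53.364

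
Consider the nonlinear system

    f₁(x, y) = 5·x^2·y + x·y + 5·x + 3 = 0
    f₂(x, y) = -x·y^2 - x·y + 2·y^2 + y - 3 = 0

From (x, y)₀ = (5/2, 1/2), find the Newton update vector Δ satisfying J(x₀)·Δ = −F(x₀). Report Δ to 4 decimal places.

(6.1784, -4.2544)

At (5/2, 1/2): F = (32.3750, -3.8750).
Jacobian J = [[10·x·y + y + 5, 5·x^2 + x], [-y^2 - y, -2·x·y - x + 4·y + 1]].
At the point, J = [[18.0000, 33.7500], [-0.7500, -2.0000]] (det J = -10.6875).
Solving J·Δ = −F gives Δ = (6.1784, -4.2544).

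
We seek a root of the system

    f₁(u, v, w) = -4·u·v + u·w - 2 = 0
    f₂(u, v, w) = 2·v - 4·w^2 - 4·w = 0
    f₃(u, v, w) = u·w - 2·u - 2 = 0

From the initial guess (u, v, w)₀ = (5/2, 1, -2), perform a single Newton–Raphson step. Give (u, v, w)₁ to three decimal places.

(-0.191, 1.038, -1.506)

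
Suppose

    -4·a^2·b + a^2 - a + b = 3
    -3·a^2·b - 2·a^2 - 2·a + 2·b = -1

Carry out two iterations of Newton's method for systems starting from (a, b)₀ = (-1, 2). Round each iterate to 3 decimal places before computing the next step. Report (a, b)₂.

(-1.768, 1.635)

At (-1, 2): F = (-7.000, -1.000).
Jacobian J = [[-8·a·b + 2·a - 1, -4·a^2 + 1], [-6·a·b - 4·a - 2, -3·a^2 + 2]].
At the point, J = [[13.000, -3.000], [14.000, -1.000]] (det J = 29.000).
Solving J·Δ = −F gives Δ = (-0.138, -2.931).
Then the next iterate is (a, b)₁ = (-1.138, -0.931).
Round to (-1.138, -0.931) and repeat: F = (3.32479, 2.44097), J = [[-11.75182, -4.18018], [-3.80487, -1.88513]].
Δ = (-0.630, 2.566), so (a, b)₂ = (-1.768, 1.635).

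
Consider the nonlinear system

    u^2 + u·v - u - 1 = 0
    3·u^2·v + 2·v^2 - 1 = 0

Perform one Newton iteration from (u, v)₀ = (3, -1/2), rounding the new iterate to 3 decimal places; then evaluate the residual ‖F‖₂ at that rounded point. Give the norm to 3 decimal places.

4.427

At (3, -1/2): F = (3.500, -14.000).
Jacobian J = [[2·u + v - 1, u], [6·u·v, 3·u^2 + 4·v]].
At the point, J = [[4.500, 3.000], [-9.000, 25.000]] (det J = 139.500).
Solving J·Δ = −F gives Δ = (-0.928, 0.226).
Then the next iterate is (u, v)₁ = (2.072, -0.274).
Re-evaluating at (2.072, -0.274): F = (0.65346, -4.37885), so ‖F‖₂ = 4.427.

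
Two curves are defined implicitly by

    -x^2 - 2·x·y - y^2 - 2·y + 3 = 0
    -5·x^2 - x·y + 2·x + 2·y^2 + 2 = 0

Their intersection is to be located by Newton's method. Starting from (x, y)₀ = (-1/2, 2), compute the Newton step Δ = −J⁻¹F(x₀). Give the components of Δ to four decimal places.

At (-1/2, 2): F = (-3.2500, 8.7500).
Jacobian J = [[-2·x - 2·y, -2·x - 2·y - 2], [-10·x - y + 2, -x + 4·y]].
At the point, J = [[-3.0000, -5.0000], [5.0000, 8.5000]] (det J = -0.5000).
Solving J·Δ = −F gives Δ = (32.2500, -20.0000).

(32.2500, -20.0000)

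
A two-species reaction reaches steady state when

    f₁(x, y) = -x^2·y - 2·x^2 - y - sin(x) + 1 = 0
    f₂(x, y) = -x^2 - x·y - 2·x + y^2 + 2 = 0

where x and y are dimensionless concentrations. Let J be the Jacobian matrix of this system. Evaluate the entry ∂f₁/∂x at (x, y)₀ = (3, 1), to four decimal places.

∂f₁/∂x = -2·x·y - 4·x - cos(x).
At (3, 1) this is -17.0100.

-17.0100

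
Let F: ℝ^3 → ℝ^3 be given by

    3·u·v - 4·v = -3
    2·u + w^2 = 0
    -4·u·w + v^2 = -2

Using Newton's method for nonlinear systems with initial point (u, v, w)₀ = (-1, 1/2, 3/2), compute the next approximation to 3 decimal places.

(-0.072, 0.627, 0.798)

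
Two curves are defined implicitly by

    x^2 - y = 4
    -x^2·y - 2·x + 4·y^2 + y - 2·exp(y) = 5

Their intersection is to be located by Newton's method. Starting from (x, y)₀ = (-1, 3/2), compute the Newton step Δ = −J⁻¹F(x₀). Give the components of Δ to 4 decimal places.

(-3.2776, 2.0552)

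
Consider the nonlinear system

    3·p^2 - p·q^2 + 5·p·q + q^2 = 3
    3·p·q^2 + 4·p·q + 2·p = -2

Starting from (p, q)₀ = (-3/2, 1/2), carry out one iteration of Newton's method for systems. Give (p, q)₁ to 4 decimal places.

(-1.1598, 0.1658)

At (-3/2, 1/2): F = (0.6250, -5.1250).
Jacobian J = [[6·p - q^2 + 5·q, -2·p·q + 5·p + 2·q], [3·q^2 + 4·q + 2, 6·p·q + 4·p]].
At the point, J = [[-6.7500, -5.0000], [4.7500, -10.5000]] (det J = 94.6250).
Solving J·Δ = −F gives Δ = (0.3402, -0.3342).
Then the next iterate is (p, q)₁ = (-1.1598, 0.1658).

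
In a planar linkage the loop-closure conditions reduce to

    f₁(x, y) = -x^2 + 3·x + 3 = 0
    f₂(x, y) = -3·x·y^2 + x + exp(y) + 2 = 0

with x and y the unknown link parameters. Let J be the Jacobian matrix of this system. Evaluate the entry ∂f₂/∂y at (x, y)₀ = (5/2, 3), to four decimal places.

∂f₂/∂y = -6·x·y + exp(y).
At (5/2, 3) this is -24.9145.

-24.9145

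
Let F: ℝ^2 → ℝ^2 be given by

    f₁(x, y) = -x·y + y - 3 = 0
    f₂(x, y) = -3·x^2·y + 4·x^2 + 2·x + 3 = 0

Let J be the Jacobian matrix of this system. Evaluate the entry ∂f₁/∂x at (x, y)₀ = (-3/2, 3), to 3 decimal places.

∂f₁/∂x = -y.
At (-3/2, 3) this is -3.000.

-3.000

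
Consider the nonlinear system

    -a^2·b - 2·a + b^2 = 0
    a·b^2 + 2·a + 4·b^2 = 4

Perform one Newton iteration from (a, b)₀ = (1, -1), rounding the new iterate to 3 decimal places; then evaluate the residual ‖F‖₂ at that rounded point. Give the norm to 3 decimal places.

1.000

At (1, -1): F = (0.000, 3.000).
Jacobian J = [[-2·a·b - 2, -a^2 + 2·b], [b^2 + 2, 2·a·b + 8·b]].
At the point, J = [[0.000, -3.000], [3.000, -10.000]] (det J = 9.000).
Solving J·Δ = −F gives Δ = (-1.000, 0.000).
Then the next iterate is (a, b)₁ = (0.000, -1.000).
Re-evaluating at (0.000, -1.000): F = (1.000, 0.000), so ‖F‖₂ = 1.000.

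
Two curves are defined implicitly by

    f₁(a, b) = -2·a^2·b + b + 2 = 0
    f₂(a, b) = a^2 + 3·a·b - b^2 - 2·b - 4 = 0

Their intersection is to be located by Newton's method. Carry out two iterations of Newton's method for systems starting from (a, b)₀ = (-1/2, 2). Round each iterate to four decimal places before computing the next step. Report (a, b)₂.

At (-1/2, 2): F = (3.0000, -14.7500).
Jacobian J = [[-4·a·b, -2·a^2 + 1], [2·a + 3·b, 3·a - 2·b - 2]].
At the point, J = [[4.0000, 0.5000], [5.0000, -7.5000]] (det J = -32.5000).
Solving J·Δ = −F gives Δ = (-0.4654, -2.2769).
Then the next iterate is (a, b)₁ = (-0.9654, -0.2769).
Round to (-0.9654, -0.2769) and repeat: F = (2.239240, -1.788919), J = [[-1.069277, -0.863994], [-2.7615, -4.3424]].
Δ = (4.9924, -3.5868), so (a, b)₂ = (4.0270, -3.8637).

(4.0270, -3.8637)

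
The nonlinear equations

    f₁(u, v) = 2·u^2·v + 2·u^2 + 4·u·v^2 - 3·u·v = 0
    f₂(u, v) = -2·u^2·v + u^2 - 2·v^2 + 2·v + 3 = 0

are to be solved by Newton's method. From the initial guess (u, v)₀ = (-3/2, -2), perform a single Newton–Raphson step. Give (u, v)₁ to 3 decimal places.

(-1.068, -1.230)

At (-3/2, -2): F = (-37.500, 2.250).
Jacobian J = [[4·u·v + 4·u + 4·v^2 - 3·v, 2·u^2 + 8·u·v - 3·u], [-4·u·v + 2·u, -2·u^2 - 4·v + 2]].
At the point, J = [[28.000, 33.000], [-15.000, 5.500]] (det J = 649.000).
Solving J·Δ = −F gives Δ = (0.432, 0.770).
Then the next iterate is (u, v)₁ = (-1.068, -1.230).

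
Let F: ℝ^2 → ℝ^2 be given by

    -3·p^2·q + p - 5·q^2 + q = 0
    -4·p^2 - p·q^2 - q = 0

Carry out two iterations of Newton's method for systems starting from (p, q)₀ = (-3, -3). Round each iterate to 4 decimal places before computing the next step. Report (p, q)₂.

(-2.3107, -2.8295)

At (-3, -3): F = (30.0000, -6.0000).
Jacobian J = [[-6·p·q + 1, -3·p^2 - 10·q + 1], [-8·p - q^2, -2·p·q - 1]].
At the point, J = [[-53.0000, 4.0000], [15.0000, -19.0000]] (det J = 947.0000).
Solving J·Δ = −F gives Δ = (0.5766, 0.1394).
Then the next iterate is (p, q)₁ = (-2.4234, -2.8606).
Round to (-2.4234, -2.8606) and repeat: F = (4.200613, -0.800110), J = [[-40.594268, 11.987397], [11.204168, -14.864756]].
Δ = (0.1127, 0.0311), so (p, q)₂ = (-2.3107, -2.8295).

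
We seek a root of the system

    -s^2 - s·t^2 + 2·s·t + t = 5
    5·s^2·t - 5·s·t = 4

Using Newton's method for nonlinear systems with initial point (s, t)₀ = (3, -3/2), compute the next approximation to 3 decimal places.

At (3, -3/2): F = (-31.250, -49.000).
Jacobian J = [[-2·s - t^2 + 2·t, -2·s·t + 2·s + 1], [10·s·t - 5·t, 5·s^2 - 5·s]].
At the point, J = [[-11.250, 16.000], [-37.500, 30.000]] (det J = 262.500).
Solving J·Δ = −F gives Δ = (0.585, 2.364).
Then the next iterate is (s, t)₁ = (3.585, 0.864).

(3.585, 0.864)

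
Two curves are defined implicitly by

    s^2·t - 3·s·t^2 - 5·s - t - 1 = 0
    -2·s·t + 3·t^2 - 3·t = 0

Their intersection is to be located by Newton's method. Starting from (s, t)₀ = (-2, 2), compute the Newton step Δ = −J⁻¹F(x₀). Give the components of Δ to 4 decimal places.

At (-2, 2): F = (39.0000, 14.0000).
Jacobian J = [[2·s·t - 3·t^2 - 5, s^2 - 6·s·t - 1], [-2·t, -2·s + 6·t - 3]].
At the point, J = [[-25.0000, 27.0000], [-4.0000, 13.0000]] (det J = -217.0000).
Solving J·Δ = −F gives Δ = (0.5945, -0.8940).

(0.5945, -0.8940)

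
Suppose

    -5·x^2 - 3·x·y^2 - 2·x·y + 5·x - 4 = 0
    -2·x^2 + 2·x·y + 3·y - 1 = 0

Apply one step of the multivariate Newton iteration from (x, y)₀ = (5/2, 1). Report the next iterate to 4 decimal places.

(1.4111, 0.5986)

At (5/2, 1): F = (-35.2500, -5.5000).
Jacobian J = [[-10·x - 3·y^2 - 2·y + 5, -6·x·y - 2·x], [-4·x + 2·y, 2·x + 3]].
At the point, J = [[-25.0000, -20.0000], [-8.0000, 8.0000]] (det J = -360.0000).
Solving J·Δ = −F gives Δ = (-1.0889, -0.4014).
Then the next iterate is (x, y)₁ = (1.4111, 0.5986).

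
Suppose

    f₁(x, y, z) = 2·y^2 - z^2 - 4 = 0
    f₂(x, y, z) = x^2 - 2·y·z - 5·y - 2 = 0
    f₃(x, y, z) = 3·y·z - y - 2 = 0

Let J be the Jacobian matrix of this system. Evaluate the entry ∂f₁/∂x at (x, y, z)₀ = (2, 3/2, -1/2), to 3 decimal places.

∂f₁/∂x = 0.
At (2, 3/2, -1/2) this is 0.000.

0.000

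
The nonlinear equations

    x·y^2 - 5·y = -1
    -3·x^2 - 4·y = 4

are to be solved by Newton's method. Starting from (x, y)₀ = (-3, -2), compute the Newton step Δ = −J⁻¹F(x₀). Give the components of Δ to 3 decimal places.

(1.162, -0.521)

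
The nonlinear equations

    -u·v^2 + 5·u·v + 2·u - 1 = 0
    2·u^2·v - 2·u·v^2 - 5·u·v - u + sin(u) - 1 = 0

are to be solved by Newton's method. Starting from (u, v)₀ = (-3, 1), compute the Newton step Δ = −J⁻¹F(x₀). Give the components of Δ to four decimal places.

At (-3, 1): F = (-19.0000, 40.858880).
Jacobian J = [[-v^2 + 5·v + 2, -2·u·v + 5·u], [4·u·v - 2·v^2 - 5·v + cos(u) - 1, 2·u^2 - 4·u·v - 5·u]].
At the point, J = [[6.0000, -9.0000], [-20.989992, 45.0000]] (det J = 81.090068).
Solving J·Δ = −F gives Δ = (6.0090, 1.8949).

(6.0090, 1.8949)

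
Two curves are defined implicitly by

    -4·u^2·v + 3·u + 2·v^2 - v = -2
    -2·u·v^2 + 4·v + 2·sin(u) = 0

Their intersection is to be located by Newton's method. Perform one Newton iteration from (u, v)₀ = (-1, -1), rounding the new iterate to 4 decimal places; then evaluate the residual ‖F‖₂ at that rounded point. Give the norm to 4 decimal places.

At (-1, -1): F = (6.0000, -3.682942).
Jacobian J = [[-8·u·v + 3, -4·u^2 + 4·v - 1], [-2·v^2 + 2·cos(u), -4·u·v + 4]].
At the point, J = [[-5.0000, -9.0000], [-0.919395, 0.0000]] (det J = -8.274558).
Solving J·Δ = −F gives Δ = (-4.0058, 2.8921).
Then the next iterate is (u, v)₁ = (-5.0058, 1.8921).
Re-evaluating at (-5.0058, 1.8921): F = (-197.398637, 45.324878), so ‖F‖₂ = 202.5353.

202.5353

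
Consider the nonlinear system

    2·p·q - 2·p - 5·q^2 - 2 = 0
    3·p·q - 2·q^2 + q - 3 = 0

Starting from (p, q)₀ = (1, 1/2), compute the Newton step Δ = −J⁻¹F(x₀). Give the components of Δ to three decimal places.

(5.200, -3.150)

At (1, 1/2): F = (-4.250, -1.500).
Jacobian J = [[2·q - 2, 2·p - 10·q], [3·q, 3·p - 4·q + 1]].
At the point, J = [[-1.000, -3.000], [1.500, 2.000]] (det J = 2.500).
Solving J·Δ = −F gives Δ = (5.200, -3.150).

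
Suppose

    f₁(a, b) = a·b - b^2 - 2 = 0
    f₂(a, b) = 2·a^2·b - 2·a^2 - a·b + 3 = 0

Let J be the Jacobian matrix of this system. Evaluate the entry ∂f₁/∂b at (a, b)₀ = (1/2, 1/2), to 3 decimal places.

∂f₁/∂b = a - 2·b.
At (1/2, 1/2) this is -0.500.

-0.500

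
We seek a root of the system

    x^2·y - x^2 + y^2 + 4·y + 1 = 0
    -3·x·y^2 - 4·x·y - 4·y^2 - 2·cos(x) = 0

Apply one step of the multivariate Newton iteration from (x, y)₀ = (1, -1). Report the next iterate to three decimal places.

(0.422, -0.437)

At (1, -1): F = (-4.000, -4.08060).
Jacobian J = [[2·x·y - 2·x, x^2 + 2·y + 4], [-3·y^2 - 4·y + 2·sin(x), -6·x·y - 4·x - 8·y]].
At the point, J = [[-4.000, 3.000], [2.68294, 10.000]] (det J = -48.04883).
Solving J·Δ = −F gives Δ = (-0.578, 0.563).
Then the next iterate is (x, y)₁ = (0.422, -0.437).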